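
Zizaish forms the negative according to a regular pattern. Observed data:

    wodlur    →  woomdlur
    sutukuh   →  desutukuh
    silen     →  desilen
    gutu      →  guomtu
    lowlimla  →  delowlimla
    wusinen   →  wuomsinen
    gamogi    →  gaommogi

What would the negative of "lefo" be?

delefo

"lefo" begins with l-. The one such stem in the data (lowlimla → delowlimla) adds the prefix de-, so the same rule applies.
The other pattern: stems beginning with g- or w- insert -om- after the first vowel.
So lefo → delefo.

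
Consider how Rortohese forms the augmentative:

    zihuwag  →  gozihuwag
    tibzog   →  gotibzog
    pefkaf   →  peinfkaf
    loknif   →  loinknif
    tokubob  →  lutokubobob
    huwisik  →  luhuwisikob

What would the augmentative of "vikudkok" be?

zihuwag and pefkaf both have last vowel 'a' yet inflect differently (gozihuwag, peinfkaf), so the last vowel is not what conditions the rule; the final letter is.
"vikudkok" ends in -k. The one such stem in the data (huwisik → luhuwisikob) adds lu- … -ob around the stem, so the same rule applies.
So vikudkok → luvikudkokob.

luvikudkokob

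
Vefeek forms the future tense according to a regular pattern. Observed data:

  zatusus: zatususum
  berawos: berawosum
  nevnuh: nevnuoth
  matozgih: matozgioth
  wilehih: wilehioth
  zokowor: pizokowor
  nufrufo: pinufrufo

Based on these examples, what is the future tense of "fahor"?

zatusus and nevnuh both have last vowel 'u' yet inflect differently (zatususum, nevnuoth), so the last vowel is not what conditions the rule; the final letter is.
"fahor" ends in -r. The one such stem in the data (zokowor → pizokowor) adds the prefix pi-, so the same rule applies.
The other patterns: stems ending in -s add -um; stems ending in -h drop the final letter and add -oth.
So fahor → pifahor.

pifahor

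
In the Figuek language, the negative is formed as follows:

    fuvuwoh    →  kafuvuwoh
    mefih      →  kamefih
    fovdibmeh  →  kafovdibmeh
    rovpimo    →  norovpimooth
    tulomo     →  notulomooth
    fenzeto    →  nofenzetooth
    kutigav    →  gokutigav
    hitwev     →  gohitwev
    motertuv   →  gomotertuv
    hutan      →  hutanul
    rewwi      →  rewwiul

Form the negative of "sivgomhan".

"sivgomhan" ends in -n. The one such stem in the data (hutan → hutanul) adds -ul, so the same rule applies.
The other patterns: stems ending in -h add the prefix ka-; stems ending in -o add no- … -oth around the stem; stems ending in -v add the prefix go-.
So sivgomhan → sivgomhanul.

sivgomhanul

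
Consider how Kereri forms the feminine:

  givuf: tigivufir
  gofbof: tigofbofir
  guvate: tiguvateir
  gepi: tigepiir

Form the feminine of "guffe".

Every pair shown (givuf → tigivufir, gofbof → tigofbofir, guvate → tiguvateir, …) follows the same rule: add ti- … -ir around the stem.
So guffe → tiguffeir.

tiguffeir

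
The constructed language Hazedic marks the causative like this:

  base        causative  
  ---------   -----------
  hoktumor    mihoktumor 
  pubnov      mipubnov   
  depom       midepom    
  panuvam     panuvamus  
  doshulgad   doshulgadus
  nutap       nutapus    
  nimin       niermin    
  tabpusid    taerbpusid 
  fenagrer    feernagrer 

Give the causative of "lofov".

depom and panuvam both end in -m yet inflect differently (midepom, panuvamus), so the final letter is not what conditions the rule; the last vowel is.
"lofov" has last vowel 'o'. The stems whose last vowel is 'o' (hoktumor → mihoktumor, pubnov → mipubnov, depom → midepom) add the prefix mi-.
The other patterns: stems whose last vowel is 'a' add -us; stems whose last vowel is 'e' or 'i' insert -er- after the first vowel.
So lofov → milofov.

milofov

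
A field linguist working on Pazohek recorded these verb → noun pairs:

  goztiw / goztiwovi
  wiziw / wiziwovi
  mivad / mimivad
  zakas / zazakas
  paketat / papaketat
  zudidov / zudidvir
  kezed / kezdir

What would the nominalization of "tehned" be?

mivad and kezed both end in -d yet inflect differently (mimivad, kezdir), so the final letter is not what conditions the rule; the last vowel is.
"tehned" has last vowel 'e'. The one such stem in the data (kezed → kezdir) deletes the last vowel and adds -ir (as does zudidov), so the same rule applies.
So tehned → tehndir.

tehndir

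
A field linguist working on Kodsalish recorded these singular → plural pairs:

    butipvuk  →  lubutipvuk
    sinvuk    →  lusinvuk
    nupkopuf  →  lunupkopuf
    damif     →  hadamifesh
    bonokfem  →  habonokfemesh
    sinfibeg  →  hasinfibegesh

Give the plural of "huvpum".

nupkopuf and damif both end in -f yet inflect differently (lunupkopuf, hadamifesh), so the final letter is not what conditions the rule; the last vowel is.
"huvpum" has last vowel 'u'. The stems whose last vowel is 'u' (butipvuk → lubutipvuk, sinvuk → lusinvuk, nupkopuf → lunupkopuf) add the prefix lu-.
The other pattern: stems whose last vowel is 'e' or 'i' add ha- … -esh around the stem.
So huvpum → luhuvpum.

luhuvpum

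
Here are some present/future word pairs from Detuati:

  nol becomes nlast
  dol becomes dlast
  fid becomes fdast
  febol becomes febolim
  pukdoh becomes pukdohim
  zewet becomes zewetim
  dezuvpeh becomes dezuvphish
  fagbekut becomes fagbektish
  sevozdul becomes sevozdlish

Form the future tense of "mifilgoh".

mifilghish

"mifilgoh" has 3 vowels. The stems with 3 vowels (dezuvpeh → dezuvphish, fagbekut → fagbektish, sevozdul → sevozdlish) delete the last vowel and add -ish.
The other patterns: stems with 1 vowel delete the last vowel and add -ast; stems with 2 vowels add -im.
So mifilgoh → mifilghish.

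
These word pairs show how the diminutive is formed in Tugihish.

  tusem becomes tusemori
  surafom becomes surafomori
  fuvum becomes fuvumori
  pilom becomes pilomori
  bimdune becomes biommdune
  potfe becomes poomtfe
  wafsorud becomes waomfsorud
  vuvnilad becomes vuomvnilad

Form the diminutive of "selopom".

"selopom" ends in -m. The stems ending in -m (tusem → tusemori, surafom → surafomori, fuvum → fuvumori) add -ori.
So selopom → selopomori.

selopomori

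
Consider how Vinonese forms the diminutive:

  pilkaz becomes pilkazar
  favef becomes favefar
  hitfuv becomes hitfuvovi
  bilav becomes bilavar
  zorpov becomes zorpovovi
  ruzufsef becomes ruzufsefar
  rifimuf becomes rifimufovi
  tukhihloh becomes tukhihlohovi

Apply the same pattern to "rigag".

"rigag" has last vowel 'a'. The stems whose last vowel is 'a' (pilkaz → pilkazar, bilav → bilavar) add -ar.
The other pattern: stems whose last vowel is 'o' or 'u' add -ovi.
So rigag → rigagar.

rigagar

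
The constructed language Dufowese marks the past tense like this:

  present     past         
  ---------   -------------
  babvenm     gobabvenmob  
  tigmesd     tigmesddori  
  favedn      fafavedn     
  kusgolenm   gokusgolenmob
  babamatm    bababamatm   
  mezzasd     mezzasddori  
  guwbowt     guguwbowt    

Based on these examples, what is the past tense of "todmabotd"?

totodmabotd

babvenm and babamatm both end in -m yet inflect differently (gobabvenmob, bababamatm), so the final letter is not what conditions the rule; the second-to-last letter is.
"todmabotd" has second-to-last letter 't'. The one such stem in the data (babamatm → bababamatm) repeats the first consonant+vowel as a prefix (as do guwbowt, favedn), so the same rule applies.
So todmabotd → totodmabotd.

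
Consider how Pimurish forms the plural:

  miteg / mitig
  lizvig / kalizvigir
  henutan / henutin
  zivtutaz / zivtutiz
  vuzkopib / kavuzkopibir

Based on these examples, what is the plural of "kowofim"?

kakowofimir

lizvig and miteg both end in -g yet inflect differently (kalizvigir, mitig), so the final letter is not what conditions the rule; the last vowel is.
"kowofim" has last vowel 'i'. The stems whose last vowel is 'i' (lizvig → kalizvigir, vuzkopib → kavuzkopibir) add ka- … -ir around the stem.
The other pattern: stems whose last vowel is 'a' or 'e' change the last vowel to 'i'.
So kowofim → kakowofimir.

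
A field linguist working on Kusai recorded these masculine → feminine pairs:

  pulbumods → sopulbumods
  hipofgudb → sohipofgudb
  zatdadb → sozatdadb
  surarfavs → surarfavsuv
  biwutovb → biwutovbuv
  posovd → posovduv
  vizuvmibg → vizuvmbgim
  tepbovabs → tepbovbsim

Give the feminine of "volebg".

volbgim

"volebg" has second-to-last letter 'b'. The stems whose second-to-last letter is 'b' (vizuvmibg → vizuvmbgim, tepbovabs → tepbovbsim) delete the last vowel and add -im.
The other patterns: stems whose second-to-last letter is 'd' add the prefix so-; stems whose second-to-last letter is 'v' add -uv.
So volebg → volbgim.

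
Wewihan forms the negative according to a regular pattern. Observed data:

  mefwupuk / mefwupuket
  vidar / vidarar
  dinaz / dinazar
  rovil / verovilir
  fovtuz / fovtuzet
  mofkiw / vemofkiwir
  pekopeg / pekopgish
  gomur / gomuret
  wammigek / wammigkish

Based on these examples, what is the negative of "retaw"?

fovtuz and dinaz both end in -z yet inflect differently (fovtuzet, dinazar), so the final letter is not what conditions the rule; the last vowel is.
"retaw" has last vowel 'a'. The stems whose last vowel is 'a' (dinaz → dinazar, vidar → vidarar) add -ar.
The other patterns: stems whose last vowel is 'u' add -et; stems whose last vowel is 'i' add ve- … -ir around the stem; stems whose last vowel is 'e' delete the last vowel and add -ish.
So retaw → retawar.

retawar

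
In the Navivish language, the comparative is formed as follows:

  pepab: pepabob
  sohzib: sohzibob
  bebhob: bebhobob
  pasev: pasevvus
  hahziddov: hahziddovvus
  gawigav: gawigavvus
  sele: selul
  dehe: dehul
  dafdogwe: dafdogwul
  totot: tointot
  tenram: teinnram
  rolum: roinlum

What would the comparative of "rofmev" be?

rofmevvus

bebhob and hahziddov both have last vowel 'o' yet inflect differently (bebhobob, hahziddovvus), so the last vowel is not what conditions the rule; the final letter is.
"rofmev" ends in -v. The stems ending in -v (pasev → pasevvus, hahziddov → hahziddovvus, gawigav → gawigavvus) double the final consonant and add -us.
The other patterns: stems ending in -b add -ob; stems ending in -e drop the final letter and add -ul; stems ending in -m or -t insert -in- after the first vowel.
So rofmev → rofmevvus.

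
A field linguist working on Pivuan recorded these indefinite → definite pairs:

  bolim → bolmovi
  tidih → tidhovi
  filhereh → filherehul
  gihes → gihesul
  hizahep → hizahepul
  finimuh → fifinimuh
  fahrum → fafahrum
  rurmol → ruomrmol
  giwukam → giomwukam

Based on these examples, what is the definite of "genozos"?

tidih and filhereh both end in -h yet inflect differently (tidhovi, filherehul), so the final letter is not what conditions the rule; the last vowel is.
"genozos" has last vowel 'o'. The one such stem in the data (rurmol → ruomrmol) inserts -om- after the first vowel (as does giwukam), so the same rule applies.
The other patterns: stems whose last vowel is 'i' delete the last vowel and add -ovi; stems whose last vowel is 'e' add -ul; stems whose last vowel is 'u' repeat the first consonant+vowel as a prefix.
So genozos → geomnozos.

geomnozos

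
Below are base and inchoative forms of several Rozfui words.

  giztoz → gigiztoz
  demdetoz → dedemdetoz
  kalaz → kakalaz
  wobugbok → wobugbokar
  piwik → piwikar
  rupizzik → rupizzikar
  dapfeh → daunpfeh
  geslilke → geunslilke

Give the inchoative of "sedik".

"sedik" ends in -k. The stems ending in -k (wobugbok → wobugbokar, piwik → piwikar, rupizzik → rupizzikar) add -ar.
So sedik → sedikar.

sedikar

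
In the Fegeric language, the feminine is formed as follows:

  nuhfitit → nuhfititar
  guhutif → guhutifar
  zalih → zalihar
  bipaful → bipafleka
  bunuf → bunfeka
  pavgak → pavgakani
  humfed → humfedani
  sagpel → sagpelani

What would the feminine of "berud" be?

berdeka

guhutif and bunuf both end in -f yet inflect differently (guhutifar, bunfeka), so the final letter is not what conditions the rule; the last vowel is.
"berud" has last vowel 'u'. The stems whose last vowel is 'u' (bipaful → bipafleka, bunuf → bunfeka) delete the last vowel and add -eka.
So berud → berdeka.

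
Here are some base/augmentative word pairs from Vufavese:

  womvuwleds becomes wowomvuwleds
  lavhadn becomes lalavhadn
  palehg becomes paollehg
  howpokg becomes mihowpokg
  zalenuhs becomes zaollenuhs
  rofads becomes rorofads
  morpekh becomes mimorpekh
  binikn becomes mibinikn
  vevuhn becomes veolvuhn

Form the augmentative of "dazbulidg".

howpokg and palehg both end in -g yet inflect differently (mihowpokg, paollehg), so the final letter is not what conditions the rule; the second-to-last letter is.
"dazbulidg" has second-to-last letter 'd'. The stems whose second-to-last letter is 'd' (lavhadn → lalavhadn, rofads → rorofads, womvuwleds → wowomvuwleds) repeat the first consonant+vowel as a prefix.
The other patterns: stems whose second-to-last letter is 'k' add the prefix mi-; stems whose second-to-last letter is 'h' insert -ol- after the first vowel.
So dazbulidg → dadazbulidg.

dadazbulidg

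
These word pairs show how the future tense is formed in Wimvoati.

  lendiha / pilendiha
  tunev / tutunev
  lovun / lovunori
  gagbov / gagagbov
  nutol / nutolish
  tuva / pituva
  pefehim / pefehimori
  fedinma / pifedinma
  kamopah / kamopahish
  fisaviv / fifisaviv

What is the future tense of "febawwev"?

fefebawwev

"febawwev" ends in -v. The stems ending in -v (gagbov → gagagbov, fisaviv → fifisaviv, tunev → tutunev) repeat the first consonant+vowel as a prefix.
The other patterns: stems ending in -a add the prefix pi-; stems ending in -h or -l add -ish; stems ending in -m or -n add -ori.
So febawwev → fefebawwev.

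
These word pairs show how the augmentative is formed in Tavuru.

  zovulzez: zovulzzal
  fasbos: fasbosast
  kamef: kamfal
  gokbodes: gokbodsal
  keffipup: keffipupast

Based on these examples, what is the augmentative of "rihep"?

gokbodes and fasbos both end in -s yet inflect differently (gokbodsal, fasbosast), so the final letter is not what conditions the rule; the last vowel is.
"rihep" has last vowel 'e'. The stems whose last vowel is 'e' (kamef → kamfal, zovulzez → zovulzzal, gokbodes → gokbodsal) delete the last vowel and add -al.
So rihep → rihpal.

rihpal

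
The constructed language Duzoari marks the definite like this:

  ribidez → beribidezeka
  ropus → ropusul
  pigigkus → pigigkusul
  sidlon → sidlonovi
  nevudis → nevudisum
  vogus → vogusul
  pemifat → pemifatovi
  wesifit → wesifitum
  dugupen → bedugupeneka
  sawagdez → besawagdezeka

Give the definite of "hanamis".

dugupen and sidlon both end in -n yet inflect differently (bedugupeneka, sidlonovi), so the final letter is not what conditions the rule; the last vowel is.
"hanamis" has last vowel 'i'. The stems whose last vowel is 'i' (wesifit → wesifitum, nevudis → nevudisum) add -um.
The other patterns: stems whose last vowel is 'e' add be- … -eka around the stem; stems whose last vowel is 'u' add -ul; stems whose last vowel is 'a' or 'o' add -ovi.
So hanamis → hanamisum.

hanamisum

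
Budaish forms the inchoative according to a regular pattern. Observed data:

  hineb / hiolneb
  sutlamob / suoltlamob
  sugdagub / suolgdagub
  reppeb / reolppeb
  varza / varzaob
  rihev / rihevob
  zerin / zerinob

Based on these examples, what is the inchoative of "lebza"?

lebzaob

"lebza" ends in -a. The one such stem in the data (varza → varzaob) adds -ob, so the same rule applies.
So lebza → lebzaob.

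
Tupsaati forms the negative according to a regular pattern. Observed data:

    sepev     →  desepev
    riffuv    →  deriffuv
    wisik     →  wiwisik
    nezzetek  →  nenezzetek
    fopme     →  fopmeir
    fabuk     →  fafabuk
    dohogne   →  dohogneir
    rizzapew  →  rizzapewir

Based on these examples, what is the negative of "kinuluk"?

kikinuluk

"kinuluk" ends in -k. The stems ending in -k (fabuk → fafabuk, nezzetek → nenezzetek, wisik → wiwisik) repeat the first consonant+vowel as a prefix.
So kinuluk → kikinuluk.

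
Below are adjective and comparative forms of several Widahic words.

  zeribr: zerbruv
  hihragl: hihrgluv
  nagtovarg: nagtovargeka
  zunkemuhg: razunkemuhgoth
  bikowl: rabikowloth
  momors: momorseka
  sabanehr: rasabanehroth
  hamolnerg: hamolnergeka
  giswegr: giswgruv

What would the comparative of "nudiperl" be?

nudiperleka

nagtovarg and zunkemuhg both end in -g yet inflect differently (nagtovargeka, razunkemuhgoth), so the final letter is not what conditions the rule; the second-to-last letter is.
"nudiperl" has second-to-last letter 'r'. The stems whose second-to-last letter is 'r' (nagtovarg → nagtovargeka, hamolnerg → hamolnergeka, momors → momorseka) add -eka.
So nudiperl → nudiperleka.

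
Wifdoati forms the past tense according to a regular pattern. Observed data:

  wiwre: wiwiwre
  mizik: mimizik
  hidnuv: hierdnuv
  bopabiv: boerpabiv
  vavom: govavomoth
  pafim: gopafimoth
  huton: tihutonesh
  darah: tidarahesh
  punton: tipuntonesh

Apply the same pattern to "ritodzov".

riertodzov

mizik and bopabiv both have last vowel 'i' yet inflect differently (mimizik, boerpabiv), so the last vowel is not what conditions the rule; the final letter is.
"ritodzov" ends in -v. The stems ending in -v (hidnuv → hierdnuv, bopabiv → boerpabiv) insert -er- after the first vowel.
The other patterns: stems ending in -e or -k repeat the first consonant+vowel as a prefix; stems ending in -m add go- … -oth around the stem; stems ending in -h or -n add ti- … -esh around the stem.
So ritodzov → riertodzov.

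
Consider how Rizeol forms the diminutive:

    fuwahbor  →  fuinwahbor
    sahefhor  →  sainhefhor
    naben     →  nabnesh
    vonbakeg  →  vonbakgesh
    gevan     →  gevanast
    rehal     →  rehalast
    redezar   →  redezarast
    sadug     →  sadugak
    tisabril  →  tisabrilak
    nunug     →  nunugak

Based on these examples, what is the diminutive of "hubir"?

naben and gevan both end in -n yet inflect differently (nabnesh, gevanast), so the final letter is not what conditions the rule; the last vowel is.
"hubir" has last vowel 'i'. The one such stem in the data (tisabril → tisabrilak) adds -ak, so the same rule applies.
The other patterns: stems whose last vowel is 'o' insert -in- after the first vowel; stems whose last vowel is 'e' delete the last vowel and add -esh; stems whose last vowel is 'a' add -ast.
So hubir → hubirak.

hubirak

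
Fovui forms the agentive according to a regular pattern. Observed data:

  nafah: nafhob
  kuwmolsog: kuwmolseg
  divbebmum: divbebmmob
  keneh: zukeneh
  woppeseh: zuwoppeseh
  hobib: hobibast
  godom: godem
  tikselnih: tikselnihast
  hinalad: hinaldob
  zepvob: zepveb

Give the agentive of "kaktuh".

"kaktuh" has last vowel 'u'. The one such stem in the data (divbebmum → divbebmmob) deletes the last vowel and adds -ob (as do nafah, hinalad), so the same rule applies.
The other patterns: stems whose last vowel is 'i' add -ast; stems whose last vowel is 'e' add the prefix zu-; stems whose last vowel is 'o' change the last vowel to 'e'.
So kaktuh → kakthob.

kakthob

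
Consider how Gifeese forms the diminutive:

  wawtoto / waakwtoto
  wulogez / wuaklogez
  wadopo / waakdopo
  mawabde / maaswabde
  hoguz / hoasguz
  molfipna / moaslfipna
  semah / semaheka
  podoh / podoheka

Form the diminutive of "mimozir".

wulogez and hoguz both end in -z yet inflect differently (wuaklogez, hoasguz), so the final letter is not what conditions the rule; the first letter is.
"mimozir" begins with m-. The stems beginning with m- (mawabde → maaswabde, molfipna → moaslfipna) insert -as- after the first vowel.
The other patterns: stems beginning with w- insert -ak- after the first vowel; stems beginning with p- or s- add -eka.
So mimozir → miasmozir.

miasmozir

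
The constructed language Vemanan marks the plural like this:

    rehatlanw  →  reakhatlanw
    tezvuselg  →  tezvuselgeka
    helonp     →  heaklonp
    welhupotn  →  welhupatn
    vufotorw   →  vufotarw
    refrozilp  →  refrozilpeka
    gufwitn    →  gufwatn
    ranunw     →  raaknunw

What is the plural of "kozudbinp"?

koakzudbinp

"kozudbinp" has second-to-last letter 'n'. The stems whose second-to-last letter is 'n' (helonp → heaklonp, ranunw → raaknunw, rehatlanw → reakhatlanw) insert -ak- after the first vowel.
So kozudbinp → koakzudbinp.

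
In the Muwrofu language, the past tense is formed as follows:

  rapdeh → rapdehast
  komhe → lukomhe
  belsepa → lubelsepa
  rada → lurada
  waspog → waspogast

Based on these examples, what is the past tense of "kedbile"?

lukedbile

"kedbile" ends in a vowel. The stems ending in a vowel (rada → lurada, belsepa → lubelsepa, komhe → lukomhe) add the prefix lu-.
The other pattern: stems ending in a consonant add -ast.
So kedbile → lukedbile.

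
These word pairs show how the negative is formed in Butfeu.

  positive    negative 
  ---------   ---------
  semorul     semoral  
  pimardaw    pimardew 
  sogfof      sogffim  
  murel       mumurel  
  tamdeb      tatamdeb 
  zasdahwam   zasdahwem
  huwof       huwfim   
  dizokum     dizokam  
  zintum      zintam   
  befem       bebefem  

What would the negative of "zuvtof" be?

"zuvtof" has last vowel 'o'. The stems whose last vowel is 'o' (sogfof → sogffim, huwof → huwfim) delete the last vowel and add -im.
The other patterns: stems whose last vowel is 'a' change the last vowel to 'e'; stems whose last vowel is 'e' repeat the first consonant+vowel as a prefix; stems whose last vowel is 'u' change the last vowel to 'a'.
So zuvtof → zuvtfim.

zuvtfim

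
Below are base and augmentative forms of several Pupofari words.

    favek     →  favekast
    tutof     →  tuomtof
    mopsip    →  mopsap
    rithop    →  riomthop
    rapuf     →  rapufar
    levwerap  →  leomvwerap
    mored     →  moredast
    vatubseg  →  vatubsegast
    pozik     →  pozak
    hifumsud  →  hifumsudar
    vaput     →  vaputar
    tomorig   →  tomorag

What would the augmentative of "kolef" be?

kolefast

"kolef" has last vowel 'e'. The stems whose last vowel is 'e' (favek → favekast, vatubseg → vatubsegast, mored → moredast) add -ast.
The other patterns: stems whose last vowel is 'u' add -ar; stems whose last vowel is 'i' change the last vowel to 'a'; stems whose last vowel is 'a' or 'o' insert -om- after the first vowel.
So kolef → kolefast.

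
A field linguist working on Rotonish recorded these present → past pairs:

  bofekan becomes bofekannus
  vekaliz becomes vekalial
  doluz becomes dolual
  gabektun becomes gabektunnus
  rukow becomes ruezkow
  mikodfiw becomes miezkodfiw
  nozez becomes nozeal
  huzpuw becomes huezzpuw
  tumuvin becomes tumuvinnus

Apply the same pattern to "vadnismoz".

"vadnismoz" ends in -z. The stems ending in -z (vekaliz → vekalial, nozez → nozeal, doluz → dolual) drop the final letter and add -al.
The other patterns: stems ending in -w insert -ez- after the first vowel; stems ending in -n double the final consonant and add -us.
So vadnismoz → vadnismoal.

vadnismoal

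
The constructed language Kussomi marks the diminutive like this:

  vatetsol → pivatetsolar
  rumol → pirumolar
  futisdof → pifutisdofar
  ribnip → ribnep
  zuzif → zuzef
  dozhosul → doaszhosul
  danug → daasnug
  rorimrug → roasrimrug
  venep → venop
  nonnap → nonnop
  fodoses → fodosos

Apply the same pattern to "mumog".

futisdof and zuzif both end in -f yet inflect differently (pifutisdofar, zuzef), so the final letter is not what conditions the rule; the last vowel is.
"mumog" has last vowel 'o'. The stems whose last vowel is 'o' (vatetsol → pivatetsolar, rumol → pirumolar, futisdof → pifutisdofar) add pi- … -ar around the stem.
The other patterns: stems whose last vowel is 'i' change the last vowel to 'e'; stems whose last vowel is 'u' insert -as- after the first vowel; stems whose last vowel is 'a' or 'e' change the last vowel to 'o'.
So mumog → pimumogar.

pimumogar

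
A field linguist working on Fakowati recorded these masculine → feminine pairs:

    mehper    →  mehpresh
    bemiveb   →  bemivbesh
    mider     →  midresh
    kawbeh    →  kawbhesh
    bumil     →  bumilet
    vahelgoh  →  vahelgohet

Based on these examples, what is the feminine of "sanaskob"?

kawbeh and vahelgoh both end in -h yet inflect differently (kawbhesh, vahelgohet), so the final letter is not what conditions the rule; the last vowel is.
"sanaskob" has last vowel 'o'. The one such stem in the data (vahelgoh → vahelgohet) adds -et, so the same rule applies.
The other pattern: stems whose last vowel is 'e' delete the last vowel and add -esh.
So sanaskob → sanaskobet.

sanaskobet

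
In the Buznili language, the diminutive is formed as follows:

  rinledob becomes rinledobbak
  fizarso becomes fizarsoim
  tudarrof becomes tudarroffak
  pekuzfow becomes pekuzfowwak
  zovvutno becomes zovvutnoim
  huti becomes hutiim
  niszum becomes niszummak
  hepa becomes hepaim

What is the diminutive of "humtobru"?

fizarso and rinledob both have last vowel 'o' yet inflect differently (fizarsoim, rinledobbak), so the last vowel is not what conditions the rule; whether the stem ends in a vowel or a consonant is.
"humtobru" ends in a vowel. The stems ending in a vowel (fizarso → fizarsoim, hepa → hepaim, huti → hutiim) add -im.
The other pattern: stems ending in a consonant double the final consonant and add -ak.
So humtobru → humtobruim.

humtobruim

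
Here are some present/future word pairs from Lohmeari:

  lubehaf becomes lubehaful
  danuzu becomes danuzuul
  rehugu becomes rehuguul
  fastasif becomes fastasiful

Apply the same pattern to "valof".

Every pair shown (lubehaf → lubehaful, danuzu → danuzuul, rehugu → rehuguul, …) follows the same rule: add -ul.
So valof → valoful.

valoful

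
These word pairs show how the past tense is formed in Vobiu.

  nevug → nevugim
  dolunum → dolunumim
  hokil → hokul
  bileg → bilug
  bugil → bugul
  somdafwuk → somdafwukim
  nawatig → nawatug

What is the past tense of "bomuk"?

nevug and bileg both end in -g yet inflect differently (nevugim, bilug), so the final letter is not what conditions the rule; the last vowel is.
"bomuk" has last vowel 'u'. The stems whose last vowel is 'u' (dolunum → dolunumim, somdafwuk → somdafwukim, nevug → nevugim) add -im.
The other pattern: stems whose last vowel is 'e' or 'i' change the last vowel to 'u'.
So bomuk → bomukim.

bomukim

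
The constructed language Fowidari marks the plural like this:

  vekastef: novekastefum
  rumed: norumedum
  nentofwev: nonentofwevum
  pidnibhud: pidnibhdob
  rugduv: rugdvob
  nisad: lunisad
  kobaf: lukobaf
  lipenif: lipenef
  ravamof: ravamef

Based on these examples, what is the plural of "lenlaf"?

"lenlaf" has last vowel 'a'. The stems whose last vowel is 'a' (nisad → lunisad, kobaf → lukobaf) add the prefix lu-.
So lenlaf → lulenlaf.

lulenlaf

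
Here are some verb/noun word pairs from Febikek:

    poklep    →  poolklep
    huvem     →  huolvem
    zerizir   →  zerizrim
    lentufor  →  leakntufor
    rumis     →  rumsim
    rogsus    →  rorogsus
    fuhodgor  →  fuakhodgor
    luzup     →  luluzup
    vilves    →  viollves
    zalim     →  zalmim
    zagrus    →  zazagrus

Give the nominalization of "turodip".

turodpim

luzup and poklep both end in -p yet inflect differently (luluzup, poolklep), so the final letter is not what conditions the rule; the last vowel is.
"turodip" has last vowel 'i'. The stems whose last vowel is 'i' (rumis → rumsim, zerizir → zerizrim, zalim → zalmim) delete the last vowel and add -im.
The other patterns: stems whose last vowel is 'u' repeat the first consonant+vowel as a prefix; stems whose last vowel is 'e' insert -ol- after the first vowel; stems whose last vowel is 'o' insert -ak- after the first vowel.
So turodip → turodpim.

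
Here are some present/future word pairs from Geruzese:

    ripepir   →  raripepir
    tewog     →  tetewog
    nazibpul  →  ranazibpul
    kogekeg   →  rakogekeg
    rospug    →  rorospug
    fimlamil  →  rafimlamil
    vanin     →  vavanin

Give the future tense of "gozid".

gogozid

kogekeg and tewog both end in -g yet inflect differently (rakogekeg, tetewog), so the final letter is not what conditions the rule; the number of vowels is.
"gozid" has 2 vowels. The stems with 2 vowels (tewog → tetewog, vanin → vavanin, rospug → rorospug) repeat the first consonant+vowel as a prefix.
The other pattern: stems with 3 vowels add the prefix ra-.
So gozid → gogozid.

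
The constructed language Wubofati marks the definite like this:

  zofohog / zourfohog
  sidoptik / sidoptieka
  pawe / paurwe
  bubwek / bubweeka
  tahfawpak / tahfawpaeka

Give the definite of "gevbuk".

gevbueka

bubwek and pawe both have last vowel 'e' yet inflect differently (bubweeka, paurwe), so the last vowel is not what conditions the rule; the final letter is.
"gevbuk" ends in -k. The stems ending in -k (bubwek → bubweeka, tahfawpak → tahfawpaeka, sidoptik → sidoptieka) drop the final letter and add -eka.
So gevbuk → gevbueka.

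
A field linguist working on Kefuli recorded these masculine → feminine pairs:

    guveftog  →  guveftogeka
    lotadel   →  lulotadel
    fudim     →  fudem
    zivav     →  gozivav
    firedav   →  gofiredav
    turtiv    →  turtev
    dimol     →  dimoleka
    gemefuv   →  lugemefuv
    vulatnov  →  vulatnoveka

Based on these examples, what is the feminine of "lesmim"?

lesmem

"lesmim" has last vowel 'i'. The stems whose last vowel is 'i' (turtiv → turtev, fudim → fudem) change the last vowel to 'e'.
So lesmim → lesmem.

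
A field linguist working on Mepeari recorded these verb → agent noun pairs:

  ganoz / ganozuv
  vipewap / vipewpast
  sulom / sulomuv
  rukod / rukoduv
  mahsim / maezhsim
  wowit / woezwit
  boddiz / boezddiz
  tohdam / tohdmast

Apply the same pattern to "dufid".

duezfid

boddiz and ganoz both end in -z yet inflect differently (boezddiz, ganozuv), so the final letter is not what conditions the rule; the last vowel is.
"dufid" has last vowel 'i'. The stems whose last vowel is 'i' (boddiz → boezddiz, mahsim → maezhsim, wowit → woezwit) insert -ez- after the first vowel.
The other patterns: stems whose last vowel is 'o' add -uv; stems whose last vowel is 'a' delete the last vowel and add -ast.
So dufid → duezfid.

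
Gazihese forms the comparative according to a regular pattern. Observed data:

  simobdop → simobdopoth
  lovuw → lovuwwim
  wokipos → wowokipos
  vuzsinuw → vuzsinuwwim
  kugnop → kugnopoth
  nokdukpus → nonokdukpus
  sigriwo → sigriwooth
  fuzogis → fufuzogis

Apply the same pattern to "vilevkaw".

vilevkawwim

"vilevkaw" ends in -w. The stems ending in -w (vuzsinuw → vuzsinuwwim, lovuw → lovuwwim) double the final consonant and add -im.
So vilevkaw → vilevkawwim.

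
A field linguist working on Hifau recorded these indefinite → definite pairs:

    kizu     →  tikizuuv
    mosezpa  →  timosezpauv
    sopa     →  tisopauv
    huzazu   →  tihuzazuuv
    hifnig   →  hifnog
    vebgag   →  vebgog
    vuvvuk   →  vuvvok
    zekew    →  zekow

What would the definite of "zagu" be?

vuvvuk and kizu both have last vowel 'u' yet inflect differently (vuvvok, tikizuuv), so the last vowel is not what conditions the rule; whether the stem ends in a vowel or a consonant is.
"zagu" ends in a vowel. The stems ending in a vowel (kizu → tikizuuv, sopa → tisopauv, huzazu → tihuzazuuv) add ti- … -uv around the stem.
So zagu → tizaguuv.

tizaguuv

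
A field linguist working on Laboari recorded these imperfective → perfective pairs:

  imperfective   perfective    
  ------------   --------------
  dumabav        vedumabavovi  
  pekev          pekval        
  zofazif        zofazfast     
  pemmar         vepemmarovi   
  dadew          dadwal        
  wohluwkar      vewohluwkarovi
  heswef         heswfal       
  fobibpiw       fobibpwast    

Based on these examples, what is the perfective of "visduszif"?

pekev and dumabav both end in -v yet inflect differently (pekval, vedumabavovi), so the final letter is not what conditions the rule; the last vowel is.
"visduszif" has last vowel 'i'. The stems whose last vowel is 'i' (zofazif → zofazfast, fobibpiw → fobibpwast) delete the last vowel and add -ast.
So visduszif → visduszfast.

visduszfast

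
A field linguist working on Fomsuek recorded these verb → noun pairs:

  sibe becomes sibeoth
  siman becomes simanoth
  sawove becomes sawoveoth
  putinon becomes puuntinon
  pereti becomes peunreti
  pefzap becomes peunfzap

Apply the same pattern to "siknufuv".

siman and putinon both end in -n yet inflect differently (simanoth, puuntinon), so the final letter is not what conditions the rule; the first letter is.
"siknufuv" begins with s-. The stems beginning with s- (sibe → sibeoth, siman → simanoth, sawove → sawoveoth) add -oth.
The other pattern: stems beginning with p- insert -un- after the first vowel.
So siknufuv → siknufuvoth.

siknufuvoth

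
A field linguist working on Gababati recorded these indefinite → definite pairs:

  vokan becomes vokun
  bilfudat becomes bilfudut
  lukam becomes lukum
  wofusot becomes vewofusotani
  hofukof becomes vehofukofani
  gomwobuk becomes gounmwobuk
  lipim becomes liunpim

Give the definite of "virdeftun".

bilfudat and wofusot both end in -t yet inflect differently (bilfudut, vewofusotani), so the final letter is not what conditions the rule; the last vowel is.
"virdeftun" has last vowel 'u'. The one such stem in the data (gomwobuk → gounmwobuk) inserts -un- after the first vowel (as does lipim), so the same rule applies.
The other patterns: stems whose last vowel is 'a' change the last vowel to 'u'; stems whose last vowel is 'o' add ve- … -ani around the stem.
So virdeftun → viunrdeftun.

viunrdeftun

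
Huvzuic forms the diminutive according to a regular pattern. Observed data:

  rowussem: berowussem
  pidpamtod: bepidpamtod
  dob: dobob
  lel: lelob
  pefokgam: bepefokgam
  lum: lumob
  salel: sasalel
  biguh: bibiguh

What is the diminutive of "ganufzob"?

lel and salel both end in -l yet inflect differently (lelob, sasalel), so the final letter is not what conditions the rule; the number of vowels is.
"ganufzob" has 3 vowels. The stems with 3 vowels (pefokgam → bepefokgam, rowussem → berowussem, pidpamtod → bepidpamtod) add the prefix be-.
The other patterns: stems with 1 vowel add -ob; stems with 2 vowels repeat the first consonant+vowel as a prefix.
So ganufzob → beganufzob.

beganufzob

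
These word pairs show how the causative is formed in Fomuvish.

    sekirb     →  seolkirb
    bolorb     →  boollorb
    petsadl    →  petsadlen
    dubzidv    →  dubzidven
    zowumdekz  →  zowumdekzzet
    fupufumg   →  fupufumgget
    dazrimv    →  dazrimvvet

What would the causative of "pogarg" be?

poolgarg

"pogarg" has second-to-last letter 'r'. The stems whose second-to-last letter is 'r' (sekirb → seolkirb, bolorb → boollorb) insert -ol- after the first vowel.
So pogarg → poolgarg.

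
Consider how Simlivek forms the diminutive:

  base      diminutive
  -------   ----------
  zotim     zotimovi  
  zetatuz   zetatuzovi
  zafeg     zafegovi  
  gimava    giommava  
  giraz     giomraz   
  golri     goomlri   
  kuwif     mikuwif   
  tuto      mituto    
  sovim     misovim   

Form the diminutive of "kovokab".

zetatuz and giraz both end in -z yet inflect differently (zetatuzovi, giomraz), so the final letter is not what conditions the rule; the first letter is.
"kovokab" begins with k-. The one such stem in the data (kuwif → mikuwif) adds the prefix mi-, so the same rule applies.
So kovokab → mikovokab.

mikovokab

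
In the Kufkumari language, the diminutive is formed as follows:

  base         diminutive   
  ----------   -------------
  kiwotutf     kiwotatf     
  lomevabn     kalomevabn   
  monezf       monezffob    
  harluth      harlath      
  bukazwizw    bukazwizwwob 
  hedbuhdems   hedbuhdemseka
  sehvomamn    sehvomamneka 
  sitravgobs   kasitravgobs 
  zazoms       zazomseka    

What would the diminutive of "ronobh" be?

"ronobh" has second-to-last letter 'b'. The stems whose second-to-last letter is 'b' (sitravgobs → kasitravgobs, lomevabn → kalomevabn) add the prefix ka-.
So ronobh → karonobh.

karonobh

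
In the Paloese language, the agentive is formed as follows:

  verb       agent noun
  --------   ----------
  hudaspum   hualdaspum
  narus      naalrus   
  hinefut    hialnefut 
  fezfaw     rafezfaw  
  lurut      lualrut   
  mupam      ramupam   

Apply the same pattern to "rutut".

hudaspum and mupam both end in -m yet inflect differently (hualdaspum, ramupam), so the final letter is not what conditions the rule; the last vowel is.
"rutut" has last vowel 'u'. The stems whose last vowel is 'u' (narus → naalrus, hinefut → hialnefut, lurut → lualrut) insert -al- after the first vowel.
So rutut → rualtut.

rualtut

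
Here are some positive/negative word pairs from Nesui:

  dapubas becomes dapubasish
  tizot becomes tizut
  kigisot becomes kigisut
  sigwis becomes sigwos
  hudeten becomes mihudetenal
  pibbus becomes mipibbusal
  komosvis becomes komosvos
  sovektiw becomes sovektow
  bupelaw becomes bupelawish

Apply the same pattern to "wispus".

dapubas and pibbus both end in -s yet inflect differently (dapubasish, mipibbusal), so the final letter is not what conditions the rule; the last vowel is.
"wispus" has last vowel 'u'. The one such stem in the data (pibbus → mipibbusal) adds mi- … -al around the stem, so the same rule applies.
The other patterns: stems whose last vowel is 'a' add -ish; stems whose last vowel is 'o' change the last vowel to 'u'; stems whose last vowel is 'i' change the last vowel to 'o'.
So wispus → miwispusal.

miwispusal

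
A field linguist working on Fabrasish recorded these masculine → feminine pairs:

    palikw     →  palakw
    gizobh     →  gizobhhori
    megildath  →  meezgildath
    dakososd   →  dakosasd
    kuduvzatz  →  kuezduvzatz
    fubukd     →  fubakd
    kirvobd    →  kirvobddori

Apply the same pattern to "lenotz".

leeznotz

"lenotz" has second-to-last letter 't'. The stems whose second-to-last letter is 't' (kuduvzatz → kuezduvzatz, megildath → meezgildath) insert -ez- after the first vowel.
The other patterns: stems whose second-to-last letter is 'b' double the final consonant and add -ori; stems whose second-to-last letter is 'k' or 's' change the last vowel to 'a'.
So lenotz → leeznotz.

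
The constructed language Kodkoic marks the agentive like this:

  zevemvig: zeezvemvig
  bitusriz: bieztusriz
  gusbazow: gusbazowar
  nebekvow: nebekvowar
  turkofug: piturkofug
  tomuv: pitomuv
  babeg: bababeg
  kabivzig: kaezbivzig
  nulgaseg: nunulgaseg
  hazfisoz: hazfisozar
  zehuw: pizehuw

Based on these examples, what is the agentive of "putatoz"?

putatozar

turkofug and babeg both end in -g yet inflect differently (piturkofug, bababeg), so the final letter is not what conditions the rule; the last vowel is.
"putatoz" has last vowel 'o'. The stems whose last vowel is 'o' (gusbazow → gusbazowar, nebekvow → nebekvowar, hazfisoz → hazfisozar) add -ar.
The other patterns: stems whose last vowel is 'u' add the prefix pi-; stems whose last vowel is 'e' repeat the first consonant+vowel as a prefix; stems whose last vowel is 'i' insert -ez- after the first vowel.
So putatoz → putatozar.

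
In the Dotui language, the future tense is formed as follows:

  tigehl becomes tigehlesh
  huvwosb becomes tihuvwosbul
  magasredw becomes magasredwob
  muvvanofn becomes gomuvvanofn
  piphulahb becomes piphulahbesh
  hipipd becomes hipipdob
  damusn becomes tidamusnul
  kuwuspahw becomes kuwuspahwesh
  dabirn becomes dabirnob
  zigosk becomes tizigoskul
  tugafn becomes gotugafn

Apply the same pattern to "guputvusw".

"guputvusw" has second-to-last letter 's'. The stems whose second-to-last letter is 's' (damusn → tidamusnul, zigosk → tizigoskul, huvwosb → tihuvwosbul) add ti- … -ul around the stem.
The other patterns: stems whose second-to-last letter is 'h' add -esh; stems whose second-to-last letter is 'f' add the prefix go-; stems whose second-to-last letter is 'd', 'p' or 'r' add -ob.
So guputvusw → tiguputvuswul.

tiguputvuswul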